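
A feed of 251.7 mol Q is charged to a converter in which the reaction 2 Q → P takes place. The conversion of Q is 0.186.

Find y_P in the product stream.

0.103

Q reacted = 0.186 × 251.7 = 46.82 mol; ν_Q = −2, so ξ = 46.82/2 = 23.41 mol.
Outlet amounts (n = n₀ + ν ξ):
  Q: 251.7 − 2(23.41) = 204.9
  P: 0 + 1(23.41) = 23.41
Total out = 228.3 mol; y_P = 23.41 / 228.3 = 0.1025.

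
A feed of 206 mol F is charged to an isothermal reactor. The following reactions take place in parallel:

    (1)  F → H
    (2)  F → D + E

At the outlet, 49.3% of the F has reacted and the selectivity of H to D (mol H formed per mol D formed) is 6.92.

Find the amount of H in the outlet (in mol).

Conversion of F: F consumed = 0.493 × 206 = 101.6 mol = 1ξ₁ + 1ξ₂.
Selectivity: 1ξ₁ / (1ξ₂) = 6.92 → ξ₁ = 6.92 ξ₂.
Substitute: (1·6.92 + 1) ξ₂ = 101.6 → ξ₂ = 12.82 mol, ξ₁ = 88.74 mol.
Outlet amounts (n = n₀ + Σ ν·ξ):
  F: 206 − 1(88.74) − 1(12.82) = 104.4
  H: 0 + 1(88.74) = 88.74
  D: 0 + 1(12.82) = 12.82
  E: 0 + 1(12.82) = 12.82

88.7 mol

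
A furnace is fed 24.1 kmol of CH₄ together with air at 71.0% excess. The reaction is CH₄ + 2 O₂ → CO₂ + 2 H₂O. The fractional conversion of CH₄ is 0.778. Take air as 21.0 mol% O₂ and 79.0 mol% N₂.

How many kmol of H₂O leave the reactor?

Stoichiometric O₂ = 2 × 24.1 = 48.2 kmol; O₂ fed = 48.2 × 1.710 = 82.42 kmol.
N₂ fed = 82.42 × 79/21 = 310.1 kmol.
Fuel reacted = 0.778 × 24.1 → ξ = 18.75 kmol.
Outlet (n = n₀ + ν ξ):
  CH₄: 24.1 − 1(18.75) = 5.35
  O₂: 82.42 − 2(18.75) = 44.92
  N₂: 310.1 (inert)
  CO₂: 0 + 1(18.75) = 18.75
  H₂O: 0 + 2(18.75) = 37.5

37.5 kmol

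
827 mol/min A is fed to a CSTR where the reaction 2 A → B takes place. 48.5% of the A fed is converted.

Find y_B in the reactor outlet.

A reacted = 0.485 × 827 = 401.1 mol/min; ν_A = −2, so ξ = 401.1/2 = 200.5 mol/min.
Outlet amounts (n = n₀ + ν ξ):
  A: 827 − 2(200.5) = 425.9
  B: 0 + 1(200.5) = 200.5
Total out = 626.5 mol/min; y_B = 200.5 / 626.5 = 0.3201.

0.32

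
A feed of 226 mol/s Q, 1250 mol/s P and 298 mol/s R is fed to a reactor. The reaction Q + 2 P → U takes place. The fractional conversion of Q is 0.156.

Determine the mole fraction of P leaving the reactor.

Q reacted = 0.156 × 226 = 35.26 mol/s; ν_Q = −1, so ξ = 35.26/1 = 35.26 mol/s.
Outlet amounts (n = n₀ + ν ξ):
  Q: 226 − 1(35.26) = 190.7
  P: 1250 − 2(35.26) = 1179
  U: 0 + 1(35.26) = 35.26
  R: 298 (inert)
Total out = 1703 mol/s; y_P = 1179 / 1703 = 0.6924.

0.692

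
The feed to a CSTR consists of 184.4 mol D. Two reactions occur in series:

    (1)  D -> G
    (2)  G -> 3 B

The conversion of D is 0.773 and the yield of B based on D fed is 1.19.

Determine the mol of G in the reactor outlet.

Conversion of D: D consumed = 1ξ₁ = 0.773 × 184.4 → ξ₁ = 142.5 mol.
Yield of B: 3ξ₂ / 184.4 = 1.19 → ξ₂ = 73.15 mol.
Outlet amounts (n = n₀ + Σ ν·ξ):
  D: 184.4 − 1(142.5) = 41.86
  G: 0 + 1(142.5) − 1(73.15) = 69.4
  B: 0 + 3(73.15) = 219.4

69.4 mol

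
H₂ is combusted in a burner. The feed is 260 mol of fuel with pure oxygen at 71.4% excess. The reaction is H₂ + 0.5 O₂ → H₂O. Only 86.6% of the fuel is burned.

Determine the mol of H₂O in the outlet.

225 mol

Stoichiometric O₂ = 0.5 × 260 = 130 mol; O₂ fed = 130 × 1.714 = 222.8 mol.
Fuel reacted = 0.866 × 260 → ξ = 225.2 mol.
Outlet (n = n₀ + ν ξ):
  H₂: 260 − 1(225.2) = 34.84
  O₂: 222.8 − 0.5(225.2) = 110.2
  H₂O: 0 + 1(225.2) = 225.2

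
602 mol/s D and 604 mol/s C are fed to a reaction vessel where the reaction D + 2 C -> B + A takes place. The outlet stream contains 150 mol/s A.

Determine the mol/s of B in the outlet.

For A: n = n₀ + 1ξ → 150 = 0 + 1ξ, giving ξ = 150 mol/s.
Outlet amounts (n = n₀ + ν ξ):
  D: 602 − 1(150) = 452
  C: 604 − 2(150) = 304
  B: 0 + 1(150) = 150
  A: 0 + 1(150) = 150

150 mol/s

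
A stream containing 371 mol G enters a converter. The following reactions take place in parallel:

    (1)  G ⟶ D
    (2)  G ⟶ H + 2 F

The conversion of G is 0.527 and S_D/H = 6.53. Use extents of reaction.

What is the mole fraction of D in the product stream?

0.401

Conversion of G: G consumed = 0.527 × 371 = 195.5 mol = 1ξ₁ + 1ξ₂.
Selectivity: 1ξ₁ / (1ξ₂) = 6.53 → ξ₁ = 6.53 ξ₂.
Substitute: (1·6.53 + 1) ξ₂ = 195.5 → ξ₂ = 25.97 mol, ξ₁ = 169.6 mol.
Outlet amounts (n = n₀ + Σ ν·ξ):
  G: 371 − 1(169.6) − 1(25.97) = 175.5
  D: 0 + 1(169.6) = 169.6
  H: 0 + 1(25.97) = 25.97
  F: 0 + 2(25.97) = 51.93
Total out = 422.9 mol; y_D = 169.6 / 422.9 = 0.4009.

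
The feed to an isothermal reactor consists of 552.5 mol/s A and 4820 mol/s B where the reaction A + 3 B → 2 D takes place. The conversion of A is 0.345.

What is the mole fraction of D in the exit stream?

0.0764

A reacted = 0.345 × 552.5 = 190.6 mol/s; ν_A = −1, so ξ = 190.6/1 = 190.6 mol/s.
Outlet amounts (n = n₀ + ν ξ):
  A: 552.5 − 1(190.6) = 361.9
  B: 4820 − 3(190.6) = 4248
  D: 0 + 2(190.6) = 381.2
Total out = 4991 mol/s; y_D = 381.2 / 4991 = 0.07638.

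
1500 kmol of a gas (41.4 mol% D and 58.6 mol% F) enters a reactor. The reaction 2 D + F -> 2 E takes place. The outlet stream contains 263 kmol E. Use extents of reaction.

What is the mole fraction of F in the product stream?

For E: n = n₀ + 2ξ → 263 = 0 + 2ξ, giving ξ = 131.5 kmol.
Outlet amounts (n = n₀ + ν ξ):
  D: 621 − 2(131.5) = 358
  F: 879 − 1(131.5) = 747.5
  E: 0 + 2(131.5) = 263
Total out = 1368 kmol; y_F = 747.5 / 1368 = 0.5462.

0.546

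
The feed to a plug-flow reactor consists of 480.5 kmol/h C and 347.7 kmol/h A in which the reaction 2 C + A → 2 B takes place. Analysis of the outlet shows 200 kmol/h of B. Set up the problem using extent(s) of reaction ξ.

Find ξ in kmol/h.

For B: n = n₀ + 2ξ → 200 = 0 + 2ξ, giving ξ = 100 kmol/h.
Outlet amounts (n = n₀ + ν ξ):
  C: 480.5 − 2(100) = 280.5
  A: 347.7 − 1(100) = 247.7
  B: 0 + 2(100) = 200

ξ = 100 kmol/h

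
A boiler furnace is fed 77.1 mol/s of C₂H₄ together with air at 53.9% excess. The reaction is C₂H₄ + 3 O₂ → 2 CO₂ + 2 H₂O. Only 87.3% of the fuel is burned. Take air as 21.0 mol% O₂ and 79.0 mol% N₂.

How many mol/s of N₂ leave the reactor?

1340 mol/s

Stoichiometric O₂ = 3 × 77.1 = 231.3 mol/s; O₂ fed = 231.3 × 1.539 = 356 mol/s.
N₂ fed = 356 × 79/21 = 1339 mol/s.
Fuel reacted = 0.873 × 77.1 → ξ = 67.31 mol/s.
Outlet (n = n₀ + ν ξ):
  C₂H₄: 77.1 − 1(67.31) = 9.792
  O₂: 356 − 3(67.31) = 154
  N₂: 1339 (inert)
  CO₂: 0 + 2(67.31) = 134.6
  H₂O: 0 + 2(67.31) = 134.6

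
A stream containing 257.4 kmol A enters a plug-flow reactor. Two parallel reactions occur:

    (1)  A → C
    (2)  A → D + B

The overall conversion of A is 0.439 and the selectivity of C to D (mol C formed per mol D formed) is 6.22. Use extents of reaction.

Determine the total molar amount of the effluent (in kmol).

273 kmol

Conversion of A: A consumed = 0.439 × 257.4 = 113 kmol = 1ξ₁ + 1ξ₂.
Selectivity: 1ξ₁ / (1ξ₂) = 6.22 → ξ₁ = 6.22 ξ₂.
Substitute: (1·6.22 + 1) ξ₂ = 113 → ξ₂ = 15.65 kmol, ξ₁ = 97.35 kmol.
Outlet amounts (n = n₀ + Σ ν·ξ):
  A: 257.4 − 1(97.35) − 1(15.65) = 144.4
  C: 0 + 1(97.35) = 97.35
  D: 0 + 1(15.65) = 15.65
  B: 0 + 1(15.65) = 15.65
Total out = 144.4 + 97.35 + 15.65 + 15.65 = 273.1 kmol.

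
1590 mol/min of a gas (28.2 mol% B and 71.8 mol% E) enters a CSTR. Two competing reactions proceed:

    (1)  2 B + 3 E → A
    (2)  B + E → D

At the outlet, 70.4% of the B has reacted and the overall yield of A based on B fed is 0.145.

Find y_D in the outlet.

Yield of A: 1ξ₁ / 448.4 = 0.145 → ξ₁ = 65.02 mol/min.
Conversion of B: 2ξ₁ + 1ξ₂ = 0.704 × 448.4 = 315.7 → ξ₂ = 185.6 mol/min.
Outlet amounts (n = n₀ + Σ ν·ξ):
  B: 448.4 − 2(65.02) − 1(185.6) = 132.7
  E: 1142 − 3(65.02) − 1(185.6) = 760.9
  A: 0 + 1(65.02) = 65.02
  D: 0 + 1(185.6) = 185.6
Total out = 1144 mol/min; y_D = 185.6 / 1144 = 0.1622.

0.162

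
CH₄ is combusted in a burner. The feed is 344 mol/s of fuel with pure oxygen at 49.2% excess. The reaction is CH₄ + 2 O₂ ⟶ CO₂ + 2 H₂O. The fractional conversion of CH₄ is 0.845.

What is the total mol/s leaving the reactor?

1370 mol/s

Stoichiometric O₂ = 2 × 344 = 688 mol/s; O₂ fed = 688 × 1.492 = 1026 mol/s.
Fuel reacted = 0.845 × 344 → ξ = 290.7 mol/s.
Outlet (n = n₀ + ν ξ):
  CH₄: 344 − 1(290.7) = 53.32
  O₂: 1026 − 2(290.7) = 445.1
  CO₂: 0 + 1(290.7) = 290.7
  H₂O: 0 + 2(290.7) = 581.4
Total out = 53.32 + 445.1 + 290.7 + 581.4 = 1370 mol/s.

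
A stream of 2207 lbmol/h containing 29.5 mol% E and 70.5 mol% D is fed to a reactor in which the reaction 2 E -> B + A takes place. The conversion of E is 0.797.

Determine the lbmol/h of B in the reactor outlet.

259 lbmol/h

E reacted = 0.797 × 651.1 = 518.9 lbmol/h; ν_E = −2, so ξ = 518.9/2 = 259.4 lbmol/h.
Outlet amounts (n = n₀ + ν ξ):
  E: 651.1 − 2(259.4) = 132.2
  B: 0 + 1(259.4) = 259.4
  A: 0 + 1(259.4) = 259.4
  D: 1556 (inert)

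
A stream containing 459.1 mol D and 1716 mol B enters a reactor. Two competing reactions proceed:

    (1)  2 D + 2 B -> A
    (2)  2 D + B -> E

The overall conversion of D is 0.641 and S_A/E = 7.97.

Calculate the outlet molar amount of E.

16.4 mol

Conversion of D: D consumed = 0.641 × 459.1 = 294.3 mol = 2ξ₁ + 2ξ₂.
Selectivity: 1ξ₁ / (1ξ₂) = 7.97 → ξ₁ = 7.97 ξ₂.
Substitute: (2·7.97 + 2) ξ₂ = 294.3 → ξ₂ = 16.4 mol, ξ₁ = 130.7 mol.
Outlet amounts (n = n₀ + Σ ν·ξ):
  D: 459.1 − 2(130.7) − 2(16.4) = 164.8
  B: 1716 − 2(130.7) − 1(16.4) = 1438
  A: 0 + 1(130.7) = 130.7
  E: 0 + 1(16.4) = 16.4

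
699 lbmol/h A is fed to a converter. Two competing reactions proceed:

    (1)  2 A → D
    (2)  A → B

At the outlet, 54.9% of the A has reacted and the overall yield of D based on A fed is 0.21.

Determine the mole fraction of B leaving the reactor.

Yield of D: 1ξ₁ / 699 = 0.21 → ξ₁ = 146.8 lbmol/h.
Conversion of A: 2ξ₁ + 1ξ₂ = 0.549 × 699 = 383.8 → ξ₂ = 90.17 lbmol/h.
Outlet amounts (n = n₀ + Σ ν·ξ):
  A: 699 − 2(146.8) − 1(90.17) = 315.2
  D: 0 + 1(146.8) = 146.8
  B: 0 + 1(90.17) = 90.17
Total out = 552.2 lbmol/h; y_B = 90.17 / 552.2 = 0.1633.

0.163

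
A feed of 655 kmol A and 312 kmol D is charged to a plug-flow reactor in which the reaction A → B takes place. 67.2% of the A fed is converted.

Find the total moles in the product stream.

967 kmol

A reacted = 0.672 × 655 = 440.2 kmol; ν_A = −1, so ξ = 440.2/1 = 440.2 kmol.
Outlet amounts (n = n₀ + ν ξ):
  A: 655 − 1(440.2) = 214.8
  B: 0 + 1(440.2) = 440.2
  D: 312 (inert)
Total out = 214.8 + 440.2 + 312 = 967 kmol.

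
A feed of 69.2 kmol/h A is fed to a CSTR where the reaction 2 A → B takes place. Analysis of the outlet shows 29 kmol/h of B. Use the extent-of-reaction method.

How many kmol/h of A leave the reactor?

For B: n = n₀ + 1ξ → 29 = 0 + 1ξ, giving ξ = 29 kmol/h.
Outlet amounts (n = n₀ + ν ξ):
  A: 69.2 − 2(29) = 11.2
  B: 0 + 1(29) = 29

11.2 kmol/h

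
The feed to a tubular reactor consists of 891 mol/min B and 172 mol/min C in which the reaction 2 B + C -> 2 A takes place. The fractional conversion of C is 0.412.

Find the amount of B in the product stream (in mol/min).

749 mol/min

C reacted = 0.412 × 172 = 70.86 mol/min; ν_C = −1, so ξ = 70.86/1 = 70.86 mol/min.
Outlet amounts (n = n₀ + ν ξ):
  B: 891 − 2(70.86) = 749.3
  C: 172 − 1(70.86) = 101.1
  A: 0 + 2(70.86) = 141.7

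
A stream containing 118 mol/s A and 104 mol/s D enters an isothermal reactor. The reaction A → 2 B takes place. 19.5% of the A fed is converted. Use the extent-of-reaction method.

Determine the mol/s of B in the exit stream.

46 mol/s

A reacted = 0.195 × 118 = 23.01 mol/s; ν_A = −1, so ξ = 23.01/1 = 23.01 mol/s.
Outlet amounts (n = n₀ + ν ξ):
  A: 118 − 1(23.01) = 94.99
  B: 0 + 2(23.01) = 46.02
  D: 104 (inert)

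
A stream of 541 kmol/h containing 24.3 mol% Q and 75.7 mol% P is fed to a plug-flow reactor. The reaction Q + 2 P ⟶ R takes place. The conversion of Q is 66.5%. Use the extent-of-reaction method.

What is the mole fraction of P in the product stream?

Q reacted = 0.665 × 131.5 = 87.42 kmol/h; ν_Q = −1, so ξ = 87.42/1 = 87.42 kmol/h.
Outlet amounts (n = n₀ + ν ξ):
  Q: 131.5 − 1(87.42) = 44.04
  P: 409.5 − 2(87.42) = 234.7
  R: 0 + 1(87.42) = 87.42
Total out = 366.2 kmol/h; y_P = 234.7 / 366.2 = 0.641.

0.641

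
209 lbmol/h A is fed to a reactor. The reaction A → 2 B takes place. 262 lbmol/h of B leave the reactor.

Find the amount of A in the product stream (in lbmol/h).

78 lbmol/h

For B: n = n₀ + 2ξ → 262 = 0 + 2ξ, giving ξ = 131 lbmol/h.
Outlet amounts (n = n₀ + ν ξ):
  A: 209 − 1(131) = 78
  B: 0 + 2(131) = 262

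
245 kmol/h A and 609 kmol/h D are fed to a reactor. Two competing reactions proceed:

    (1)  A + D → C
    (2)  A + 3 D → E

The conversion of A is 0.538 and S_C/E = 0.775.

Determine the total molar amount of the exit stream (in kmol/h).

Conversion of A: A consumed = 0.538 × 245 = 131.8 kmol/h = 1ξ₁ + 1ξ₂.
Selectivity: 1ξ₁ / (1ξ₂) = 0.775 → ξ₁ = 0.775 ξ₂.
Substitute: (1·0.775 + 1) ξ₂ = 131.8 → ξ₂ = 74.26 kmol/h, ξ₁ = 57.55 kmol/h.
Outlet amounts (n = n₀ + Σ ν·ξ):
  A: 245 − 1(57.55) − 1(74.26) = 113.2
  D: 609 − 1(57.55) − 3(74.26) = 328.7
  C: 0 + 1(57.55) = 57.55
  E: 0 + 1(74.26) = 74.26
Total out = 113.2 + 328.7 + 57.55 + 74.26 = 573.7 kmol/h.

574 kmol/h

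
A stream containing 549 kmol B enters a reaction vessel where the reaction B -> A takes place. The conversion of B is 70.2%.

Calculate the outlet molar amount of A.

385 kmol

B reacted = 0.702 × 549 = 385.4 kmol; ν_B = −1, so ξ = 385.4/1 = 385.4 kmol.
Outlet amounts (n = n₀ + ν ξ):
  B: 549 − 1(385.4) = 163.6
  A: 0 + 1(385.4) = 385.4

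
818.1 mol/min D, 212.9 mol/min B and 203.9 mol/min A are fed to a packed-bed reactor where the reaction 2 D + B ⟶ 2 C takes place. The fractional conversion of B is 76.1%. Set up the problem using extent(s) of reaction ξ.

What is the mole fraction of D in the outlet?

B reacted = 0.761 × 212.9 = 162 mol/min; ν_B = −1, so ξ = 162/1 = 162 mol/min.
Outlet amounts (n = n₀ + ν ξ):
  D: 818.1 − 2(162) = 494.1
  B: 212.9 − 1(162) = 50.88
  C: 0 + 2(162) = 324
  A: 203.9 (inert)
Total out = 1073 mol/min; y_D = 494.1 / 1073 = 0.4605.

0.461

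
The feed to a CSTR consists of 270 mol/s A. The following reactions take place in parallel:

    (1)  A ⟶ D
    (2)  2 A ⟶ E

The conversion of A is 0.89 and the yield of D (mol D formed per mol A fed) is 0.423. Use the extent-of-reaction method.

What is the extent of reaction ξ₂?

ξ₂ = 63 mol/s

Yield of D: 1ξ₁ / 270 = 0.423 → ξ₁ = 114.2 mol/s.
Conversion of A: 1ξ₁ + 2ξ₂ = 0.89 × 270 = 240.3 → ξ₂ = 63.05 mol/s.
Outlet amounts (n = n₀ + Σ ν·ξ):
  A: 270 − 1(114.2) − 2(63.05) = 29.7
  D: 0 + 1(114.2) = 114.2
  E: 0 + 1(63.05) = 63.05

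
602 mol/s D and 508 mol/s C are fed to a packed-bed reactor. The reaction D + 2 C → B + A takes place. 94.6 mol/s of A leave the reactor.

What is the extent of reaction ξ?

For A: n = n₀ + 1ξ → 94.6 = 0 + 1ξ, giving ξ = 94.6 mol/s.
Outlet amounts (n = n₀ + ν ξ):
  D: 602 − 1(94.6) = 507.4
  C: 508 − 2(94.6) = 318.8
  B: 0 + 1(94.6) = 94.6
  A: 0 + 1(94.6) = 94.6

ξ = 94.6 mol/s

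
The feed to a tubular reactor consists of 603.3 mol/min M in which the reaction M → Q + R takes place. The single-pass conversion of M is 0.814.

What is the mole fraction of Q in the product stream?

0.449

M reacted = 0.814 × 603.3 = 491.1 mol/min; ν_M = −1, so ξ = 491.1/1 = 491.1 mol/min.
Outlet amounts (n = n₀ + ν ξ):
  M: 603.3 − 1(491.1) = 112.2
  Q: 0 + 1(491.1) = 491.1
  R: 0 + 1(491.1) = 491.1
Total out = 1094 mol/min; y_Q = 491.1 / 1094 = 0.4487.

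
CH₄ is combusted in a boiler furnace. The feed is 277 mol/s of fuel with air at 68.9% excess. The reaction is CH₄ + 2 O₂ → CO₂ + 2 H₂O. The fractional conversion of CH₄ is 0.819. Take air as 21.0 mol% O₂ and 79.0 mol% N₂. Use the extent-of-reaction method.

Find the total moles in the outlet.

Stoichiometric O₂ = 2 × 277 = 554 mol/s; O₂ fed = 554 × 1.689 = 935.7 mol/s.
N₂ fed = 935.7 × 79/21 = 3520 mol/s.
Fuel reacted = 0.819 × 277 → ξ = 226.9 mol/s.
Outlet (n = n₀ + ν ξ):
  CH₄: 277 − 1(226.9) = 50.14
  O₂: 935.7 − 2(226.9) = 482
  N₂: 3520 (inert)
  CO₂: 0 + 1(226.9) = 226.9
  H₂O: 0 + 2(226.9) = 453.7
Total out = 50.14 + 482 + 3520 + 226.9 + 453.7 = 4733 mol/s.

4730 mol/s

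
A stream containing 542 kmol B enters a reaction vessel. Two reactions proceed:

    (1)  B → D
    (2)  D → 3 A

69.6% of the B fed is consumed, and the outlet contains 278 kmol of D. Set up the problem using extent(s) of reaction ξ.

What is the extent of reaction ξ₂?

ξ₂ = 99.2 kmol

Conversion of B: B consumed = 1ξ₁ = 0.696 × 542 → ξ₁ = 377.2 kmol.
D balance: n_D = 0 + 1ξ₁ − 1ξ₂ = 278 → ξ₂ = (1·377.2 − 278)/1 = 99.23 kmol.
Outlet amounts (n = n₀ + Σ ν·ξ):
  B: 542 − 1(377.2) = 164.8
  D: 0 + 1(377.2) − 1(99.23) = 278
  A: 0 + 3(99.23) = 297.7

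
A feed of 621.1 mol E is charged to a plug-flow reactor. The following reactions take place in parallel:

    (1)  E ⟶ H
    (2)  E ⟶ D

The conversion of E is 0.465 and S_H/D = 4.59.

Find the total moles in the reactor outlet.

Conversion of E: E consumed = 0.465 × 621.1 = 288.8 mol = 1ξ₁ + 1ξ₂.
Selectivity: 1ξ₁ / (1ξ₂) = 4.59 → ξ₁ = 4.59 ξ₂.
Substitute: (1·4.59 + 1) ξ₂ = 288.8 → ξ₂ = 51.67 mol, ξ₁ = 237.1 mol.
Outlet amounts (n = n₀ + Σ ν·ξ):
  E: 621.1 − 1(237.1) − 1(51.67) = 332.3
  H: 0 + 1(237.1) = 237.1
  D: 0 + 1(51.67) = 51.67
Total out = 332.3 + 237.1 + 51.67 = 621.1 mol.

621 mol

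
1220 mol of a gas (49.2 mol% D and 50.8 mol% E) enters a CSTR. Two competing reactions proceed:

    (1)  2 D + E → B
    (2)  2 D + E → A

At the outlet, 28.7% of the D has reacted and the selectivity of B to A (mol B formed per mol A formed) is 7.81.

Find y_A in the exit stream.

Conversion of D: D consumed = 0.287 × 600.2 = 172.3 mol = 2ξ₁ + 2ξ₂.
Selectivity: 1ξ₁ / (1ξ₂) = 7.81 → ξ₁ = 7.81 ξ₂.
Substitute: (2·7.81 + 2) ξ₂ = 172.3 → ξ₂ = 9.777 mol, ξ₁ = 76.36 mol.
Outlet amounts (n = n₀ + Σ ν·ξ):
  D: 600.2 − 2(76.36) − 2(9.777) = 428
  E: 619.8 − 1(76.36) − 1(9.777) = 533.6
  B: 0 + 1(76.36) = 76.36
  A: 0 + 1(9.777) = 9.777
Total out = 1048 mol; y_A = 9.777 / 1048 = 0.009331.

0.00933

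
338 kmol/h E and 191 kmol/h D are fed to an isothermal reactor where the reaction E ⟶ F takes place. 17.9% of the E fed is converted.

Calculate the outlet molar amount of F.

60.5 kmol/h

E reacted = 0.179 × 338 = 60.5 kmol/h; ν_E = −1, so ξ = 60.5/1 = 60.5 kmol/h.
Outlet amounts (n = n₀ + ν ξ):
  E: 338 − 1(60.5) = 277.5
  F: 0 + 1(60.5) = 60.5
  D: 191 (inert)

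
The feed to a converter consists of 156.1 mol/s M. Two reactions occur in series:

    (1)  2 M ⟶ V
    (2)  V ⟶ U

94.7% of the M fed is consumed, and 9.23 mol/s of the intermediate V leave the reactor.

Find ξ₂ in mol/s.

Conversion of M: M consumed = 2ξ₁ = 0.947 × 156.1 → ξ₁ = 73.91 mol/s.
V balance: n_V = 0 + 1ξ₁ − 1ξ₂ = 9.23 → ξ₂ = (1·73.91 − 9.23)/1 = 64.68 mol/s.
Outlet amounts (n = n₀ + Σ ν·ξ):
  M: 156.1 − 2(73.91) = 8.273
  V: 0 + 1(73.91) − 1(64.68) = 9.23
  U: 0 + 1(64.68) = 64.68

ξ₂ = 64.7 mol/s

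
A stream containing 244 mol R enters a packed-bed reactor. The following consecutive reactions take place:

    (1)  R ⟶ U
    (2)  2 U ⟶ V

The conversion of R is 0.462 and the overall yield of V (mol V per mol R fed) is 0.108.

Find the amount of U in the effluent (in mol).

Conversion of R: R consumed = 1ξ₁ = 0.462 × 244 → ξ₁ = 112.7 mol.
Yield of V: 1ξ₂ / 244 = 0.108 → ξ₂ = 26.35 mol.
Outlet amounts (n = n₀ + Σ ν·ξ):
  R: 244 − 1(112.7) = 131.3
  U: 0 + 1(112.7) − 2(26.35) = 60.02
  V: 0 + 1(26.35) = 26.35

60 mol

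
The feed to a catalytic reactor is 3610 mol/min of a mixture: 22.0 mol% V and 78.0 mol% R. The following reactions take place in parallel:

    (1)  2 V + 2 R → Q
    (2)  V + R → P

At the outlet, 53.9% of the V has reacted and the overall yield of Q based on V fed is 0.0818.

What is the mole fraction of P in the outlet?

0.0957

Yield of Q: 1ξ₁ / 794.2 = 0.0818 → ξ₁ = 64.97 mol/min.
Conversion of V: 2ξ₁ + 1ξ₂ = 0.539 × 794.2 = 428.1 → ξ₂ = 298.1 mol/min.
Outlet amounts (n = n₀ + Σ ν·ξ):
  V: 794.2 − 2(64.97) − 1(298.1) = 366.1
  R: 2816 − 2(64.97) − 1(298.1) = 2388
  Q: 0 + 1(64.97) = 64.97
  P: 0 + 1(298.1) = 298.1
Total out = 3117 mol/min; y_P = 298.1 / 3117 = 0.09565.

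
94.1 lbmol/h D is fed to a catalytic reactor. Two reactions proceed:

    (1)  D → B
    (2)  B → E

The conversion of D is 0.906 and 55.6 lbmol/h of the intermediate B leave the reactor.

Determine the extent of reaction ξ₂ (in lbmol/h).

ξ₂ = 29.7 lbmol/h

Conversion of D: D consumed = 1ξ₁ = 0.906 × 94.1 → ξ₁ = 85.25 lbmol/h.
B balance: n_B = 0 + 1ξ₁ − 1ξ₂ = 55.6 → ξ₂ = (1·85.25 − 55.6)/1 = 29.65 lbmol/h.
Outlet amounts (n = n₀ + Σ ν·ξ):
  D: 94.1 − 1(85.25) = 8.845
  B: 0 + 1(85.25) − 1(29.65) = 55.6
  E: 0 + 1(29.65) = 29.65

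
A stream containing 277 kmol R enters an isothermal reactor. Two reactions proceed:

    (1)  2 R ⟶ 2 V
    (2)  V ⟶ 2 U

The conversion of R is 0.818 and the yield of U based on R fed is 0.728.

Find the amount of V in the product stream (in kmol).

126 kmol

Conversion of R: R consumed = 2ξ₁ = 0.818 × 277 → ξ₁ = 113.3 kmol.
Yield of U: 2ξ₂ / 277 = 0.728 → ξ₂ = 100.8 kmol.
Outlet amounts (n = n₀ + Σ ν·ξ):
  R: 277 − 2(113.3) = 50.41
  V: 0 + 2(113.3) − 1(100.8) = 125.8
  U: 0 + 2(100.8) = 201.7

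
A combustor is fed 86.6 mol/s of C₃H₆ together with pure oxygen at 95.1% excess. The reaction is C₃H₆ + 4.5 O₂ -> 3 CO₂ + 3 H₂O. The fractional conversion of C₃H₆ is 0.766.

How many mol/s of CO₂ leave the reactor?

199 mol/s

Stoichiometric O₂ = 4.5 × 86.6 = 389.7 mol/s; O₂ fed = 389.7 × 1.951 = 760.3 mol/s.
Fuel reacted = 0.766 × 86.6 → ξ = 66.34 mol/s.
Outlet (n = n₀ + ν ξ):
  C₃H₆: 86.6 − 1(66.34) = 20.26
  O₂: 760.3 − 4.5(66.34) = 461.8
  CO₂: 0 + 3(66.34) = 199
  H₂O: 0 + 3(66.34) = 199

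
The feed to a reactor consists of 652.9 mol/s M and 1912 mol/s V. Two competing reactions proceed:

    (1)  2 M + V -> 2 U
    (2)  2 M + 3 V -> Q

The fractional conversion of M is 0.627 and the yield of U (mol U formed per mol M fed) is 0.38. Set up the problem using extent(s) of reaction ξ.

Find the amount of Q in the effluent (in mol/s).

80.6 mol/s

Yield of U: 2ξ₁ / 652.9 = 0.38 → ξ₁ = 124.1 mol/s.
Conversion of M: 2ξ₁ + 2ξ₂ = 0.627 × 652.9 = 409.4 → ξ₂ = 80.63 mol/s.
Outlet amounts (n = n₀ + Σ ν·ξ):
  M: 652.9 − 2(124.1) − 2(80.63) = 243.5
  V: 1912 − 1(124.1) − 3(80.63) = 1546
  U: 0 + 2(124.1) = 248.1
  Q: 0 + 1(80.63) = 80.63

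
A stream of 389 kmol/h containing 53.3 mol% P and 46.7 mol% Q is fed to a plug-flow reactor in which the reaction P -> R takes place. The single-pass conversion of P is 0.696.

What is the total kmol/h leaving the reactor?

P reacted = 0.696 × 207.3 = 144.3 kmol/h; ν_P = −1, so ξ = 144.3/1 = 144.3 kmol/h.
Outlet amounts (n = n₀ + ν ξ):
  P: 207.3 − 1(144.3) = 63.03
  R: 0 + 1(144.3) = 144.3
  Q: 181.7 (inert)
Total out = 63.03 + 144.3 + 181.7 = 389 kmol/h.

389 kmol/h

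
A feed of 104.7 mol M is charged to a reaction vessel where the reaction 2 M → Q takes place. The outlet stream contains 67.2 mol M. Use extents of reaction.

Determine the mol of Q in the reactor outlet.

18.8 mol

For M: n = n₀ − 2ξ → 67.2 = 104.7 − 2ξ, giving ξ = 18.75 mol.
Outlet amounts (n = n₀ + ν ξ):
  M: 104.7 − 2(18.75) = 67.2
  Q: 0 + 1(18.75) = 18.75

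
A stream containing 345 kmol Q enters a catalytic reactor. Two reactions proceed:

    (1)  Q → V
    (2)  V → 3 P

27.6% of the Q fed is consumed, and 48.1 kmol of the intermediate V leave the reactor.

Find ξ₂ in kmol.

ξ₂ = 47.1 kmol

Conversion of Q: Q consumed = 1ξ₁ = 0.276 × 345 → ξ₁ = 95.22 kmol.
V balance: n_V = 0 + 1ξ₁ − 1ξ₂ = 48.1 → ξ₂ = (1·95.22 − 48.1)/1 = 47.12 kmol.
Outlet amounts (n = n₀ + Σ ν·ξ):
  Q: 345 − 1(95.22) = 249.8
  V: 0 + 1(95.22) − 1(47.12) = 48.1
  P: 0 + 3(47.12) = 141.4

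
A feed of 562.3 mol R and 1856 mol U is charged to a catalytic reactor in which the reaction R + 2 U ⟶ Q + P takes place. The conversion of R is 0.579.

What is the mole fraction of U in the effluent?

0.576

R reacted = 0.579 × 562.3 = 325.6 mol; ν_R = −1, so ξ = 325.6/1 = 325.6 mol.
Outlet amounts (n = n₀ + ν ξ):
  R: 562.3 − 1(325.6) = 236.7
  U: 1856 − 2(325.6) = 1205
  Q: 0 + 1(325.6) = 325.6
  P: 0 + 1(325.6) = 325.6
Total out = 2093 mol; y_U = 1205 / 2093 = 0.5757.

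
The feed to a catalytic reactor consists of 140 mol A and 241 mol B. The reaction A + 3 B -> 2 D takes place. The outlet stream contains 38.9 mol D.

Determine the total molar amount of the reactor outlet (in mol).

For D: n = n₀ + 2ξ → 38.9 = 0 + 2ξ, giving ξ = 19.45 mol.
Outlet amounts (n = n₀ + ν ξ):
  A: 140 − 1(19.45) = 120.5
  B: 241 − 3(19.45) = 182.7
  D: 0 + 2(19.45) = 38.9
Total out = 120.5 + 182.7 + 38.9 = 342.1 mol.

342 mol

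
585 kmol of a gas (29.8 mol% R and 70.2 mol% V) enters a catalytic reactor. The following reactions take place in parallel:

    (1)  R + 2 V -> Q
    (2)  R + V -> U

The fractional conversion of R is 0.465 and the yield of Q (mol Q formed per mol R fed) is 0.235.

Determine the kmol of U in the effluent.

40.1 kmol

Yield of Q: 1ξ₁ / 174.3 = 0.235 → ξ₁ = 40.97 kmol.
Conversion of R: 1ξ₁ + 1ξ₂ = 0.465 × 174.3 = 81.06 → ξ₂ = 40.1 kmol.
Outlet amounts (n = n₀ + Σ ν·ξ):
  R: 174.3 − 1(40.97) − 1(40.1) = 93.27
  V: 410.7 − 2(40.97) − 1(40.1) = 288.6
  Q: 0 + 1(40.97) = 40.97
  U: 0 + 1(40.1) = 40.1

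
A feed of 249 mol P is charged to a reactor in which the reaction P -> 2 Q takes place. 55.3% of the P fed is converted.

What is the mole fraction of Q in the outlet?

0.712

P reacted = 0.553 × 249 = 137.7 mol; ν_P = −1, so ξ = 137.7/1 = 137.7 mol.
Outlet amounts (n = n₀ + ν ξ):
  P: 249 − 1(137.7) = 111.3
  Q: 0 + 2(137.7) = 275.4
Total out = 386.7 mol; y_Q = 275.4 / 386.7 = 0.7122.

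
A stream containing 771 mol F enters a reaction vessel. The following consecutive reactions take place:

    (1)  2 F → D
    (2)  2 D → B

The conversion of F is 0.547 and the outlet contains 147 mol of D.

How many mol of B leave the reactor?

31.9 mol

Conversion of F: F consumed = 2ξ₁ = 0.547 × 771 → ξ₁ = 210.9 mol.
D balance: n_D = 0 + 1ξ₁ − 2ξ₂ = 147 → ξ₂ = (1·210.9 − 147)/2 = 31.93 mol.
Outlet amounts (n = n₀ + Σ ν·ξ):
  F: 771 − 2(210.9) = 349.3
  D: 0 + 1(210.9) − 2(31.93) = 147
  B: 0 + 1(31.93) = 31.93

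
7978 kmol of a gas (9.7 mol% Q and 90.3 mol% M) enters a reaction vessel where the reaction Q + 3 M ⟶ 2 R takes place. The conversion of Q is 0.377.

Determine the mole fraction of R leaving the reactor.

Q reacted = 0.377 × 773.9 = 291.7 kmol; ν_Q = −1, so ξ = 291.7/1 = 291.7 kmol.
Outlet amounts (n = n₀ + ν ξ):
  Q: 773.9 − 1(291.7) = 482.1
  M: 7204 − 3(291.7) = 6329
  R: 0 + 2(291.7) = 583.5
Total out = 7395 kmol; y_R = 583.5 / 7395 = 0.07891.

0.0789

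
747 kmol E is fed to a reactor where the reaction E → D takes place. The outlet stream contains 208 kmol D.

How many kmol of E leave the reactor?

For D: n = n₀ + 1ξ → 208 = 0 + 1ξ, giving ξ = 208 kmol.
Outlet amounts (n = n₀ + ν ξ):
  E: 747 − 1(208) = 539
  D: 0 + 1(208) = 208

539 kmol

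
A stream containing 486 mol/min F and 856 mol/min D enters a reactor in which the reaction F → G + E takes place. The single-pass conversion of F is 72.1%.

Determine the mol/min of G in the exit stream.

F reacted = 0.721 × 486 = 350.4 mol/min; ν_F = −1, so ξ = 350.4/1 = 350.4 mol/min.
Outlet amounts (n = n₀ + ν ξ):
  F: 486 − 1(350.4) = 135.6
  G: 0 + 1(350.4) = 350.4
  E: 0 + 1(350.4) = 350.4
  D: 856 (inert)

350 mol/min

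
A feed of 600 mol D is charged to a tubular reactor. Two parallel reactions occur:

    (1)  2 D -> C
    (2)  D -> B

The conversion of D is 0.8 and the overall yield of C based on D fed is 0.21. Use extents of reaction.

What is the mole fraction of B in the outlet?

Yield of C: 1ξ₁ / 600 = 0.21 → ξ₁ = 126 mol.
Conversion of D: 2ξ₁ + 1ξ₂ = 0.8 × 600 = 480 → ξ₂ = 228 mol.
Outlet amounts (n = n₀ + Σ ν·ξ):
  D: 600 − 2(126) − 1(228) = 120
  C: 0 + 1(126) = 126
  B: 0 + 1(228) = 228
Total out = 474 mol; y_B = 228 / 474 = 0.481.

0.481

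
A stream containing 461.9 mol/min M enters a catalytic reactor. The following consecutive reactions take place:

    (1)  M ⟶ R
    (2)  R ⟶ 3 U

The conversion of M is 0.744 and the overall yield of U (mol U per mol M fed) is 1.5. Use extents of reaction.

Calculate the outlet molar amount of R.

Conversion of M: M consumed = 1ξ₁ = 0.744 × 461.9 → ξ₁ = 343.7 mol/min.
Yield of U: 3ξ₂ / 461.9 = 1.5 → ξ₂ = 230.9 mol/min.
Outlet amounts (n = n₀ + Σ ν·ξ):
  M: 461.9 − 1(343.7) = 118.2
  R: 0 + 1(343.7) − 1(230.9) = 112.7
  U: 0 + 3(230.9) = 692.8

113 mol/min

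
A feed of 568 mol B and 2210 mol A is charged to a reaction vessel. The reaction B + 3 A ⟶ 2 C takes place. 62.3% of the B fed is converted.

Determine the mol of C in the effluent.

B reacted = 0.623 × 568 = 353.9 mol; ν_B = −1, so ξ = 353.9/1 = 353.9 mol.
Outlet amounts (n = n₀ + ν ξ):
  B: 568 − 1(353.9) = 214.1
  A: 2210 − 3(353.9) = 1148
  C: 0 + 2(353.9) = 707.7

708 mol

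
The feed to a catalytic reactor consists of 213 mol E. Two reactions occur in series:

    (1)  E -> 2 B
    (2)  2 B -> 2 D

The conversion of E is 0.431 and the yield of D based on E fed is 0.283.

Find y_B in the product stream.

0.405

Conversion of E: E consumed = 1ξ₁ = 0.431 × 213 → ξ₁ = 91.8 mol.
Yield of D: 2ξ₂ / 213 = 0.283 → ξ₂ = 30.14 mol.
Outlet amounts (n = n₀ + Σ ν·ξ):
  E: 213 − 1(91.8) = 121.2
  B: 0 + 2(91.8) − 2(30.14) = 123.3
  D: 0 + 2(30.14) = 60.28
Total out = 304.8 mol; y_B = 123.3 / 304.8 = 0.4046.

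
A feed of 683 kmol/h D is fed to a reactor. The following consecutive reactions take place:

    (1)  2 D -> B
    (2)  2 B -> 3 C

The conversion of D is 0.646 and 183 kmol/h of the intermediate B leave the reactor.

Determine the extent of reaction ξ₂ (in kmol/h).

Conversion of D: D consumed = 2ξ₁ = 0.646 × 683 → ξ₁ = 220.6 kmol/h.
B balance: n_B = 0 + 1ξ₁ − 2ξ₂ = 183 → ξ₂ = (1·220.6 − 183)/2 = 18.8 kmol/h.
Outlet amounts (n = n₀ + Σ ν·ξ):
  D: 683 − 2(220.6) = 241.8
  B: 0 + 1(220.6) − 2(18.8) = 183
  C: 0 + 3(18.8) = 56.41

ξ₂ = 18.8 kmol/h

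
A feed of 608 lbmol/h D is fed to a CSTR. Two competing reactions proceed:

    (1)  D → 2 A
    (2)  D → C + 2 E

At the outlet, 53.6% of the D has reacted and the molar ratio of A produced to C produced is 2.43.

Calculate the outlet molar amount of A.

Conversion of D: D consumed = 0.536 × 608 = 325.9 lbmol/h = 1ξ₁ + 1ξ₂.
Selectivity: 2ξ₁ / (1ξ₂) = 2.43 → ξ₁ = 1.215 ξ₂.
Substitute: (1·1.215 + 1) ξ₂ = 325.9 → ξ₂ = 147.1 lbmol/h, ξ₁ = 178.8 lbmol/h.
Outlet amounts (n = n₀ + Σ ν·ξ):
  D: 608 − 1(178.8) − 1(147.1) = 282.1
  A: 0 + 2(178.8) = 357.5
  C: 0 + 1(147.1) = 147.1
  E: 0 + 2(147.1) = 294.3

358 lbmol/h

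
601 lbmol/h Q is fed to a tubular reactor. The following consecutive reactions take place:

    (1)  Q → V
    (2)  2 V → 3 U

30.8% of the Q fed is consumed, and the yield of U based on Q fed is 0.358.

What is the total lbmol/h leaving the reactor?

673 lbmol/h

Conversion of Q: Q consumed = 1ξ₁ = 0.308 × 601 → ξ₁ = 185.1 lbmol/h.
Yield of U: 3ξ₂ / 601 = 0.358 → ξ₂ = 71.72 lbmol/h.
Outlet amounts (n = n₀ + Σ ν·ξ):
  Q: 601 − 1(185.1) = 415.9
  V: 0 + 1(185.1) − 2(71.72) = 41.67
  U: 0 + 3(71.72) = 215.2
Total out = 415.9 + 41.67 + 215.2 = 672.7 lbmol/h.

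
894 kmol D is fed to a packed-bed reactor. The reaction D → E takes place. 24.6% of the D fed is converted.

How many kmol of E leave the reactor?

D reacted = 0.246 × 894 = 219.9 kmol; ν_D = −1, so ξ = 219.9/1 = 219.9 kmol.
Outlet amounts (n = n₀ + ν ξ):
  D: 894 − 1(219.9) = 674.1
  E: 0 + 1(219.9) = 219.9

220 kmol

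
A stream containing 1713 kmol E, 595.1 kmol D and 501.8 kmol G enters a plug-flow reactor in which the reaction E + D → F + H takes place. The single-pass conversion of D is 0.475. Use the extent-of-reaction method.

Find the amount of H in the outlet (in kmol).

D reacted = 0.475 × 595.1 = 282.7 kmol; ν_D = −1, so ξ = 282.7/1 = 282.7 kmol.
Outlet amounts (n = n₀ + ν ξ):
  E: 1713 − 1(282.7) = 1430
  D: 595.1 − 1(282.7) = 312.4
  F: 0 + 1(282.7) = 282.7
  H: 0 + 1(282.7) = 282.7
  G: 501.8 (inert)

283 kmol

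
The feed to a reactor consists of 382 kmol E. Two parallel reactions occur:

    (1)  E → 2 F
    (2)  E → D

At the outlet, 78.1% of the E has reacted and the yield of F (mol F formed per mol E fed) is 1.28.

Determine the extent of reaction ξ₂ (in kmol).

Yield of F: 2ξ₁ / 382 = 1.28 → ξ₁ = 244.5 kmol.
Conversion of E: 1ξ₁ + 1ξ₂ = 0.781 × 382 = 298.3 → ξ₂ = 53.86 kmol.
Outlet amounts (n = n₀ + Σ ν·ξ):
  E: 382 − 1(244.5) − 1(53.86) = 83.66
  F: 0 + 2(244.5) = 489
  D: 0 + 1(53.86) = 53.86

ξ₂ = 53.9 kmol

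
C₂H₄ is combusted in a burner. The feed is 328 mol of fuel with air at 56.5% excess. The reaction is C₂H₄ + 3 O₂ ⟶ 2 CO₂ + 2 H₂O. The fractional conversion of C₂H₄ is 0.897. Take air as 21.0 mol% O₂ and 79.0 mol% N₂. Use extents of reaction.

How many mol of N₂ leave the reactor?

Stoichiometric O₂ = 3 × 328 = 984 mol; O₂ fed = 984 × 1.565 = 1540 mol.
N₂ fed = 1540 × 79/21 = 5793 mol.
Fuel reacted = 0.897 × 328 → ξ = 294.2 mol.
Outlet (n = n₀ + ν ξ):
  C₂H₄: 328 − 1(294.2) = 33.78
  O₂: 1540 − 3(294.2) = 657.3
  N₂: 5793 (inert)
  CO₂: 0 + 2(294.2) = 588.4
  H₂O: 0 + 2(294.2) = 588.4

5790 mol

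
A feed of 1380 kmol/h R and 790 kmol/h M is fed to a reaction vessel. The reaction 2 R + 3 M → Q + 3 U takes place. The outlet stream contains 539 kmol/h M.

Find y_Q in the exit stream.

0.0401

For M: n = n₀ − 3ξ → 539 = 790 − 3ξ, giving ξ = 83.67 kmol/h.
Outlet amounts (n = n₀ + ν ξ):
  R: 1380 − 2(83.67) = 1213
  M: 790 − 3(83.67) = 539
  Q: 0 + 1(83.67) = 83.67
  U: 0 + 3(83.67) = 251
Total out = 2086 kmol/h; y_Q = 83.67 / 2086 = 0.0401.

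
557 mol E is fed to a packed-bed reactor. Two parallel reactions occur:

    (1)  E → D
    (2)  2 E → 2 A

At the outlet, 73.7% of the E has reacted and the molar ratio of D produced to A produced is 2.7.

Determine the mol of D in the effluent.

300 mol

Conversion of E: E consumed = 0.737 × 557 = 410.5 mol = 1ξ₁ + 2ξ₂.
Selectivity: 1ξ₁ / (2ξ₂) = 2.7 → ξ₁ = 5.4 ξ₂.
Substitute: (1·5.4 + 2) ξ₂ = 410.5 → ξ₂ = 55.47 mol, ξ₁ = 299.6 mol.
Outlet amounts (n = n₀ + Σ ν·ξ):
  E: 557 − 1(299.6) − 2(55.47) = 146.5
  D: 0 + 1(299.6) = 299.6
  A: 0 + 2(55.47) = 110.9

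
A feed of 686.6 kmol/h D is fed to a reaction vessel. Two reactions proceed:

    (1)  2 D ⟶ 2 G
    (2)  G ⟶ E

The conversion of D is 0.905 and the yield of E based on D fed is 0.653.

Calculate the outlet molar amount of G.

Conversion of D: D consumed = 2ξ₁ = 0.905 × 686.6 → ξ₁ = 310.7 kmol/h.
Yield of E: 1ξ₂ / 686.6 = 0.653 → ξ₂ = 448.3 kmol/h.
Outlet amounts (n = n₀ + Σ ν·ξ):
  D: 686.6 − 2(310.7) = 65.23
  G: 0 + 2(310.7) − 1(448.3) = 173
  E: 0 + 1(448.3) = 448.3

173 kmol/h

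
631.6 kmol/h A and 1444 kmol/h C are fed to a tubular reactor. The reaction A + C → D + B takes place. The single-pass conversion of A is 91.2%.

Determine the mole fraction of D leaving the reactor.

A reacted = 0.912 × 631.6 = 576 kmol/h; ν_A = −1, so ξ = 576/1 = 576 kmol/h.
Outlet amounts (n = n₀ + ν ξ):
  A: 631.6 − 1(576) = 55.58
  C: 1444 − 1(576) = 868
  D: 0 + 1(576) = 576
  B: 0 + 1(576) = 576
Total out = 2076 kmol/h; y_D = 576 / 2076 = 0.2775.

0.278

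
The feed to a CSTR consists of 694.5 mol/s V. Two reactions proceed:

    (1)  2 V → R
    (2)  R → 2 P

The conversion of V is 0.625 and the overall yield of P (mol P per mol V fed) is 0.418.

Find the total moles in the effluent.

623 mol/s

Conversion of V: V consumed = 2ξ₁ = 0.625 × 694.5 → ξ₁ = 217 mol/s.
Yield of P: 2ξ₂ / 694.5 = 0.418 → ξ₂ = 145.2 mol/s.
Outlet amounts (n = n₀ + Σ ν·ξ):
  V: 694.5 − 2(217) = 260.4
  R: 0 + 1(217) − 1(145.2) = 71.88
  P: 0 + 2(145.2) = 290.3
Total out = 260.4 + 71.88 + 290.3 = 622.6 mol/s.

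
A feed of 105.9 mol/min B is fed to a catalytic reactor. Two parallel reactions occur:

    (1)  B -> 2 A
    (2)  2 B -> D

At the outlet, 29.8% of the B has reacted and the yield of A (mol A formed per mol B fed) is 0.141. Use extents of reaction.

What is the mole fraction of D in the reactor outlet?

Yield of A: 2ξ₁ / 105.9 = 0.141 → ξ₁ = 7.466 mol/min.
Conversion of B: 1ξ₁ + 2ξ₂ = 0.298 × 105.9 = 31.56 → ξ₂ = 12.05 mol/min.
Outlet amounts (n = n₀ + Σ ν·ξ):
  B: 105.9 − 1(7.466) − 2(12.05) = 74.34
  A: 0 + 2(7.466) = 14.93
  D: 0 + 1(12.05) = 12.05
Total out = 101.3 mol/min; y_D = 12.05 / 101.3 = 0.1189.

0.119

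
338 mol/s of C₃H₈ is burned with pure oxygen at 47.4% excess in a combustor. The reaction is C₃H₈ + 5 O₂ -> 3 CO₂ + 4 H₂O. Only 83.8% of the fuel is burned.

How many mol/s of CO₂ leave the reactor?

Stoichiometric O₂ = 5 × 338 = 1690 mol/s; O₂ fed = 1690 × 1.474 = 2491 mol/s.
Fuel reacted = 0.838 × 338 → ξ = 283.2 mol/s.
Outlet (n = n₀ + ν ξ):
  C₃H₈: 338 − 1(283.2) = 54.76
  O₂: 2491 − 5(283.2) = 1075
  CO₂: 0 + 3(283.2) = 849.7
  H₂O: 0 + 4(283.2) = 1133

850 mol/s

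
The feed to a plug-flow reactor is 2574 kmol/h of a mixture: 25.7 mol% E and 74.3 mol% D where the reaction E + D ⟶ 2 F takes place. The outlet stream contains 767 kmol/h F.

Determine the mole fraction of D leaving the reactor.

For F: n = n₀ + 2ξ → 767 = 0 + 2ξ, giving ξ = 383.5 kmol/h.
Outlet amounts (n = n₀ + ν ξ):
  E: 661.5 − 1(383.5) = 278
  D: 1912 − 1(383.5) = 1529
  F: 0 + 2(383.5) = 767
Total out = 2574 kmol/h; y_D = 1529 / 2574 = 0.594.

0.594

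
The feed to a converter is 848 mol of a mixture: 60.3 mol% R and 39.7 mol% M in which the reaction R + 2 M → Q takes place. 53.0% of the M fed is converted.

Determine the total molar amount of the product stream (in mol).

670 mol

M reacted = 0.53 × 336.7 = 178.4 mol; ν_M = −2, so ξ = 178.4/2 = 89.21 mol.
Outlet amounts (n = n₀ + ν ξ):
  R: 511.3 − 1(89.21) = 422.1
  M: 336.7 − 2(89.21) = 158.2
  Q: 0 + 1(89.21) = 89.21
Total out = 422.1 + 158.2 + 89.21 = 669.6 mol.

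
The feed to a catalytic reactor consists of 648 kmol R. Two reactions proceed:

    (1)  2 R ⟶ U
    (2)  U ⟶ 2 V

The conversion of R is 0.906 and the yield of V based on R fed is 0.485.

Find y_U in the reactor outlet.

Conversion of R: R consumed = 2ξ₁ = 0.906 × 648 → ξ₁ = 293.5 kmol.
Yield of V: 2ξ₂ / 648 = 0.485 → ξ₂ = 157.1 kmol.
Outlet amounts (n = n₀ + Σ ν·ξ):
  R: 648 − 2(293.5) = 60.91
  U: 0 + 1(293.5) − 1(157.1) = 136.4
  V: 0 + 2(157.1) = 314.3
Total out = 511.6 kmol; y_U = 136.4 / 511.6 = 0.2666.

0.267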